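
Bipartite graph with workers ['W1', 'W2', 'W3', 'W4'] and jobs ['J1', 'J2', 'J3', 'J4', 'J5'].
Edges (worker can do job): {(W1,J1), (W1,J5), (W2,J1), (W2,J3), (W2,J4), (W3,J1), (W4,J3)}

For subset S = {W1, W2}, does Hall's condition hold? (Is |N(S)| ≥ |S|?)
Yes: |N(S)| = 4, |S| = 2

Subset S = {W1, W2}
Neighbors N(S) = {J1, J3, J4, J5}

|N(S)| = 4, |S| = 2
Hall's condition: |N(S)| ≥ |S| is satisfied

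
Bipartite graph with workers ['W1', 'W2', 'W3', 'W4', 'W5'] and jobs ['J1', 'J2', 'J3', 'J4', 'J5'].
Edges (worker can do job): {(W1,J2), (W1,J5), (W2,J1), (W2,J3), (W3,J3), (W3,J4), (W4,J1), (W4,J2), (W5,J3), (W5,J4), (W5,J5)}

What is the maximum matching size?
Maximum matching size = 5

Maximum matching: {(W1,J2), (W2,J3), (W3,J4), (W4,J1), (W5,J5)}
Size: 5

This assigns 5 workers to 5 distinct jobs.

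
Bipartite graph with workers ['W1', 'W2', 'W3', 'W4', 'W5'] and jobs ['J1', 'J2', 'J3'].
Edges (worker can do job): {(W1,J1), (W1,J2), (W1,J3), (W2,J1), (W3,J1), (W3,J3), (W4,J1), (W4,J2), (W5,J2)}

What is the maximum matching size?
Maximum matching size = 3

Maximum matching: {(W3,J3), (W4,J1), (W5,J2)}
Size: 3

This assigns 3 workers to 3 distinct jobs.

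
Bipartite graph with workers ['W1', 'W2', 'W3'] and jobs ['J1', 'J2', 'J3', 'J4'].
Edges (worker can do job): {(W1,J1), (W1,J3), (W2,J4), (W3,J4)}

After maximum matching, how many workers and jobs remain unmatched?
Unmatched: 1 workers, 2 jobs

Maximum matching size: 2
Workers: 3 total, 2 matched, 1 unmatched
Jobs: 4 total, 2 matched, 2 unmatched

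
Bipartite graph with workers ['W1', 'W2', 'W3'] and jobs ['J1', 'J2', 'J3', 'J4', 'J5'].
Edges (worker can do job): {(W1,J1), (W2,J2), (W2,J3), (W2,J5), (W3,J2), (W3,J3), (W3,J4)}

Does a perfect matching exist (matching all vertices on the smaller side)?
Yes, perfect matching exists (size 3)

Perfect matching: {(W1,J1), (W2,J5), (W3,J2)}
All 3 vertices on the smaller side are matched.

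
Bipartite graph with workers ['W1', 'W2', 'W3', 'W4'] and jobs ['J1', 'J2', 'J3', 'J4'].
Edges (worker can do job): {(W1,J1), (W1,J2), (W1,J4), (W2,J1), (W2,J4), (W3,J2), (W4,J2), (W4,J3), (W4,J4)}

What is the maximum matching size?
Maximum matching size = 4

Maximum matching: {(W1,J1), (W2,J4), (W3,J2), (W4,J3)}
Size: 4

This assigns 4 workers to 4 distinct jobs.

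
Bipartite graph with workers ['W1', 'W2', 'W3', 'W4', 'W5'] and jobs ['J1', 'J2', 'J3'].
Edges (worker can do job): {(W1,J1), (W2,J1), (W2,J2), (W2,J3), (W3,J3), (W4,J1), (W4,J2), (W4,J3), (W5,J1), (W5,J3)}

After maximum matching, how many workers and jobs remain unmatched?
Unmatched: 2 workers, 0 jobs

Maximum matching size: 3
Workers: 5 total, 3 matched, 2 unmatched
Jobs: 3 total, 3 matched, 0 unmatched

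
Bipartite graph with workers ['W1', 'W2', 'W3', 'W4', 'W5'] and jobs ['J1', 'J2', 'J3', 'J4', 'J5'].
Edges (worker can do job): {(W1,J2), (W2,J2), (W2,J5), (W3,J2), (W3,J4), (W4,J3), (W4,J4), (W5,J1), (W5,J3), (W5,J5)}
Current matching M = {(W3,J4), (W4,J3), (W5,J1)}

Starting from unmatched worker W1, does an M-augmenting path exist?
Yes: W1 → J2

An M-augmenting path alternates non-matching / matching edges, starting and ending at unmatched vertices.
Path: W1 → J2
(J2 is unmatched in M, so the path is augmenting.)
Flipping edges along this path would increase |M| from 3 to 4.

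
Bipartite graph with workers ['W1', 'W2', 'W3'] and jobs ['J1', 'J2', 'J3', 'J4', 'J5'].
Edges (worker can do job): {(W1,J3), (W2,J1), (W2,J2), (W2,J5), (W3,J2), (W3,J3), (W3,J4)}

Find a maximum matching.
Matching: {(W1,J3), (W2,J2), (W3,J4)}

Maximum matching (size 3):
  W1 → J3
  W2 → J2
  W3 → J4

Each worker is assigned to at most one job, and each job to at most one worker.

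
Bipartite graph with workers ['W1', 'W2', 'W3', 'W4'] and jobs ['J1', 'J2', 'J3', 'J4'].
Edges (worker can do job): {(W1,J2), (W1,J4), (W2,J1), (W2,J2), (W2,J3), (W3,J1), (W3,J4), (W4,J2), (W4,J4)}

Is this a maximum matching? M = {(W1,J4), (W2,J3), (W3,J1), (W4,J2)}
Yes, size 4 is maximum

Proposed matching has size 4.
Maximum matching size for this graph: 4.

This is a maximum matching.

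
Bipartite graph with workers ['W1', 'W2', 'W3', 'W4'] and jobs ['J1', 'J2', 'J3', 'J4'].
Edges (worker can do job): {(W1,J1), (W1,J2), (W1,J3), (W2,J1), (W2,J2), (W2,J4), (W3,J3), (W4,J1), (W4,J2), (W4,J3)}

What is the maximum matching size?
Maximum matching size = 4

Maximum matching: {(W1,J2), (W2,J4), (W3,J3), (W4,J1)}
Size: 4

This assigns 4 workers to 4 distinct jobs.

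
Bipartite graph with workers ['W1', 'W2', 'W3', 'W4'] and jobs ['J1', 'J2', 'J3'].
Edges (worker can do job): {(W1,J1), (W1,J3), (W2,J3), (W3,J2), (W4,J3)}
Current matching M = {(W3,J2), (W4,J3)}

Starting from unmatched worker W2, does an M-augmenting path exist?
No augmenting path from W2

Alternating search from W2 reaches jobs: {J3}.
Every reachable job is already matched in M, and following those matched edges back to workers exposes no further unvisited jobs.
No M-augmenting path from W2 exists.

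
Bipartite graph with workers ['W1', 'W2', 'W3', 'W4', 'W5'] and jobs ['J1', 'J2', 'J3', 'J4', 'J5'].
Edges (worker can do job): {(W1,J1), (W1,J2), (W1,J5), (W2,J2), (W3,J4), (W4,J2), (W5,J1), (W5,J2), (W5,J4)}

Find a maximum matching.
Matching: {(W1,J5), (W3,J4), (W4,J2), (W5,J1)}

Maximum matching (size 4):
  W1 → J5
  W3 → J4
  W4 → J2
  W5 → J1

Each worker is assigned to at most one job, and each job to at most one worker.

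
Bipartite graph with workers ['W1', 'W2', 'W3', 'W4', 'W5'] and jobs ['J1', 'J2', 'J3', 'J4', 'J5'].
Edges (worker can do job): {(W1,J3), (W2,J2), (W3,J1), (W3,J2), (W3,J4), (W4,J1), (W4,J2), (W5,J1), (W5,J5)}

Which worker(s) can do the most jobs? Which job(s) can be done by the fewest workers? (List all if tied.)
Most versatile: W3 (3 jobs); Least covered: J3, J4, J5 (1 workers)

Worker degrees (jobs they can do): W1:1, W2:1, W3:3, W4:2, W5:2
Job degrees (workers who can do it): J1:3, J2:3, J3:1, J4:1, J5:1

Maximum worker degree is 3, achieved by: W3
Minimum job degree is 1, achieved by: J3, J4, J5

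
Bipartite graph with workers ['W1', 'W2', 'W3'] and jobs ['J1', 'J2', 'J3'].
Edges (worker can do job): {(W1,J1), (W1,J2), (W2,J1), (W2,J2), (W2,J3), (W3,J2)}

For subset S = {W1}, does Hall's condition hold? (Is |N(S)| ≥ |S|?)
Yes: |N(S)| = 2, |S| = 1

Subset S = {W1}
Neighbors N(S) = {J1, J2}

|N(S)| = 2, |S| = 1
Hall's condition: |N(S)| ≥ |S| is satisfied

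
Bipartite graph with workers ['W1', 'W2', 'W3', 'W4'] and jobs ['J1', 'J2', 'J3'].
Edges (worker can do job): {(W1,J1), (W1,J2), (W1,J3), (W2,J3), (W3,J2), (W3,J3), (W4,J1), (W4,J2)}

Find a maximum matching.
Matching: {(W1,J1), (W3,J3), (W4,J2)}

Maximum matching (size 3):
  W1 → J1
  W3 → J3
  W4 → J2

Each worker is assigned to at most one job, and each job to at most one worker.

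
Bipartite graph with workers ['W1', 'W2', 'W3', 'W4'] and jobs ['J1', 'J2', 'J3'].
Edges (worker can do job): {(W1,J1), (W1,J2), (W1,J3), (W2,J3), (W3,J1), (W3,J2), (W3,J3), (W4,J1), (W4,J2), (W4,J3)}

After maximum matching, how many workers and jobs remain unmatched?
Unmatched: 1 workers, 0 jobs

Maximum matching size: 3
Workers: 4 total, 3 matched, 1 unmatched
Jobs: 3 total, 3 matched, 0 unmatched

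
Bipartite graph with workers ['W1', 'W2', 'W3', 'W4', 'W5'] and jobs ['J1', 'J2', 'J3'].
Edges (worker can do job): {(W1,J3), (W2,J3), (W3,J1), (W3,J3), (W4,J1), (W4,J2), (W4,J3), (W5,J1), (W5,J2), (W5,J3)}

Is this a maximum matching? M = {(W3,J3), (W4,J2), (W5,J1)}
Yes, size 3 is maximum

Proposed matching has size 3.
Maximum matching size for this graph: 3.

This is a maximum matching.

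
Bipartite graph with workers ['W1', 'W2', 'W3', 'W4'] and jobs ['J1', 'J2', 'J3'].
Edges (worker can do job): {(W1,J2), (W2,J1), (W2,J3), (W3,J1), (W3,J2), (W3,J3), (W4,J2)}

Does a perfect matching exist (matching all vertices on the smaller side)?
Yes, perfect matching exists (size 3)

Perfect matching: {(W2,J3), (W3,J1), (W4,J2)}
All 3 vertices on the smaller side are matched.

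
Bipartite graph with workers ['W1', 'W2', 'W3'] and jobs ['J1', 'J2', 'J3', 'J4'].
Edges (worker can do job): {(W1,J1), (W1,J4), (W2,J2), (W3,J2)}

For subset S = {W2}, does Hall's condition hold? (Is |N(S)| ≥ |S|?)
Yes: |N(S)| = 1, |S| = 1

Subset S = {W2}
Neighbors N(S) = {J2}

|N(S)| = 1, |S| = 1
Hall's condition: |N(S)| ≥ |S| is satisfied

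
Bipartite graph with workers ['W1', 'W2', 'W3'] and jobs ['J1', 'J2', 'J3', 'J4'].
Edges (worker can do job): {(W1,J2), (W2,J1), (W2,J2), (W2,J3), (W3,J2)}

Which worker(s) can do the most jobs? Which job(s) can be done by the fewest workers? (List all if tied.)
Most versatile: W2 (3 jobs); Least covered: J4 (0 workers)

Worker degrees (jobs they can do): W1:1, W2:3, W3:1
Job degrees (workers who can do it): J1:1, J2:3, J3:1, J4:0

Maximum worker degree is 3, achieved by: W2
Minimum job degree is 0, achieved by: J4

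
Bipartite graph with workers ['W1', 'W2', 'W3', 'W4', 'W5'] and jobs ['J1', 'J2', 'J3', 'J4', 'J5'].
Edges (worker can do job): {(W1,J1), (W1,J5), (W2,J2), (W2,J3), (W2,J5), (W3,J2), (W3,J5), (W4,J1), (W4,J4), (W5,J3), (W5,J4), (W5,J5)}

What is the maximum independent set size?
Maximum independent set = 5

By König's theorem:
- Min vertex cover = Max matching = 5
- Max independent set = Total vertices - Min vertex cover
- Max independent set = 10 - 5 = 5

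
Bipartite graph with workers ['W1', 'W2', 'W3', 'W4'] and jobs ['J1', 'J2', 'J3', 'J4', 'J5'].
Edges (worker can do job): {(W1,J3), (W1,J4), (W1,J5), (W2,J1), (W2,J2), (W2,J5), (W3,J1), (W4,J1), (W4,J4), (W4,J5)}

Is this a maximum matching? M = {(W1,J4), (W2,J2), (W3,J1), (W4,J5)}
Yes, size 4 is maximum

Proposed matching has size 4.
Maximum matching size for this graph: 4.

This is a maximum matching.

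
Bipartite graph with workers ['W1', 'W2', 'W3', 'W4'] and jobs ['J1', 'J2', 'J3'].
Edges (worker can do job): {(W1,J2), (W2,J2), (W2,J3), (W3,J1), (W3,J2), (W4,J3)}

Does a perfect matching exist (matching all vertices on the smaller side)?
Yes, perfect matching exists (size 3)

Perfect matching: {(W1,J2), (W3,J1), (W4,J3)}
All 3 vertices on the smaller side are matched.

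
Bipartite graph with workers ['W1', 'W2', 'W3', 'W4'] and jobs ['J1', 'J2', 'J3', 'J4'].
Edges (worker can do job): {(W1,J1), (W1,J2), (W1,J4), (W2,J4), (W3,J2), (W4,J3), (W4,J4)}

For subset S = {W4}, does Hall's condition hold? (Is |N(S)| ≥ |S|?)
Yes: |N(S)| = 2, |S| = 1

Subset S = {W4}
Neighbors N(S) = {J3, J4}

|N(S)| = 2, |S| = 1
Hall's condition: |N(S)| ≥ |S| is satisfied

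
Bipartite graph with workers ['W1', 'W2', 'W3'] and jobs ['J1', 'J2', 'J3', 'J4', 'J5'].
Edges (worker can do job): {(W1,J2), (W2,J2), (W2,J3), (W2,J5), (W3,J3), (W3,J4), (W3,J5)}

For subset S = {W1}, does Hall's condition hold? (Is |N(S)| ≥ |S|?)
Yes: |N(S)| = 1, |S| = 1

Subset S = {W1}
Neighbors N(S) = {J2}

|N(S)| = 1, |S| = 1
Hall's condition: |N(S)| ≥ |S| is satisfied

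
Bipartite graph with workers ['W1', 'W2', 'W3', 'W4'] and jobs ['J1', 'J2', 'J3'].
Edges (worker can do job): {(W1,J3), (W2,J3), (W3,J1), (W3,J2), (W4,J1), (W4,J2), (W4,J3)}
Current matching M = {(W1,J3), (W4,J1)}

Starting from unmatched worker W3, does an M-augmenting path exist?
Yes: W3 → J1 → W4 → J2

An M-augmenting path alternates non-matching / matching edges, starting and ending at unmatched vertices.
Path: W3 → J1 → W4 → J2
(J2 is unmatched in M, so the path is augmenting.)
Flipping edges along this path would increase |M| from 2 to 3.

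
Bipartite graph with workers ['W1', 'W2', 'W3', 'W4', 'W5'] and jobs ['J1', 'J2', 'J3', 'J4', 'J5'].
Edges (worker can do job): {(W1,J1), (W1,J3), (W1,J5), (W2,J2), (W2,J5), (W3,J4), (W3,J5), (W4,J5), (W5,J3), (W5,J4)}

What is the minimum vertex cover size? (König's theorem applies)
Minimum vertex cover size = 5

By König's theorem: in bipartite graphs,
min vertex cover = max matching = 5

Maximum matching has size 5, so minimum vertex cover also has size 5.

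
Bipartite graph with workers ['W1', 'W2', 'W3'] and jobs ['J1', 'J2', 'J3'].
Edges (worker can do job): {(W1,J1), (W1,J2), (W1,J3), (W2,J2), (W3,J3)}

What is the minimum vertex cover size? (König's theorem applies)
Minimum vertex cover size = 3

By König's theorem: in bipartite graphs,
min vertex cover = max matching = 3

Maximum matching has size 3, so minimum vertex cover also has size 3.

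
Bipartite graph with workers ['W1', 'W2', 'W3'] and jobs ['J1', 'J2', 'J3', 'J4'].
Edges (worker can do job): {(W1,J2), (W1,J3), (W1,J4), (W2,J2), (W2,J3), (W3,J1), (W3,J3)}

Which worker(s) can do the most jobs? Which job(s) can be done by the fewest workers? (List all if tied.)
Most versatile: W1 (3 jobs); Least covered: J1, J4 (1 workers)

Worker degrees (jobs they can do): W1:3, W2:2, W3:2
Job degrees (workers who can do it): J1:1, J2:2, J3:3, J4:1

Maximum worker degree is 3, achieved by: W1
Minimum job degree is 1, achieved by: J1, J4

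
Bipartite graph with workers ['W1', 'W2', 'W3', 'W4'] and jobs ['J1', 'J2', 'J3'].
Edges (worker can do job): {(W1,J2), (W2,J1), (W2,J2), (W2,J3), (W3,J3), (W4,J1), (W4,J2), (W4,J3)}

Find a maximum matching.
Matching: {(W1,J2), (W2,J1), (W4,J3)}

Maximum matching (size 3):
  W1 → J2
  W2 → J1
  W4 → J3

Each worker is assigned to at most one job, and each job to at most one worker.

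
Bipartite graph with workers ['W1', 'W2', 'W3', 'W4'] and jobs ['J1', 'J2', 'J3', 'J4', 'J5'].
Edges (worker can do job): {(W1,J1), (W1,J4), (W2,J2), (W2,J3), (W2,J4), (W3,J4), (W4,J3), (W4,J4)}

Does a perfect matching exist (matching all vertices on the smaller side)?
Yes, perfect matching exists (size 4)

Perfect matching: {(W1,J1), (W2,J2), (W3,J4), (W4,J3)}
All 4 vertices on the smaller side are matched.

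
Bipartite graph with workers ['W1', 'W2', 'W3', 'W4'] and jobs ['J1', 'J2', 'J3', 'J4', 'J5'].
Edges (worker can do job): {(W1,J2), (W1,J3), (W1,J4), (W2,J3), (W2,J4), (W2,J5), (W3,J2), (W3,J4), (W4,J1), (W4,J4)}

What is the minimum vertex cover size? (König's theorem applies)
Minimum vertex cover size = 4

By König's theorem: in bipartite graphs,
min vertex cover = max matching = 4

Maximum matching has size 4, so minimum vertex cover also has size 4.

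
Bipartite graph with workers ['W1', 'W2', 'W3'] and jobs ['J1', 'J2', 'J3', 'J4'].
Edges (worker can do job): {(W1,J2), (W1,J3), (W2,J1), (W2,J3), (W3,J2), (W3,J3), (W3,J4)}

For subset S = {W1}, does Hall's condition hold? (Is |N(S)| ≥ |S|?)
Yes: |N(S)| = 2, |S| = 1

Subset S = {W1}
Neighbors N(S) = {J2, J3}

|N(S)| = 2, |S| = 1
Hall's condition: |N(S)| ≥ |S| is satisfied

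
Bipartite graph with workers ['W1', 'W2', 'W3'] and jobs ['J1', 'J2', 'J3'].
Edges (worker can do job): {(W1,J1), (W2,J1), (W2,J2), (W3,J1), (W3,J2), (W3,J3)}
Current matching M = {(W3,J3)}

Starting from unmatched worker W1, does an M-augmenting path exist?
Yes: W1 → J1

An M-augmenting path alternates non-matching / matching edges, starting and ending at unmatched vertices.
Path: W1 → J1
(J1 is unmatched in M, so the path is augmenting.)
Flipping edges along this path would increase |M| from 1 to 2.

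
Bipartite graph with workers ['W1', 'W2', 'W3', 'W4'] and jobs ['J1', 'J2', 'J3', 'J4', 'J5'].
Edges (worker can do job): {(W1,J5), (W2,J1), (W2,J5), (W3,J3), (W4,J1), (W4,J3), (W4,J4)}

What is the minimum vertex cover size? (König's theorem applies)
Minimum vertex cover size = 4

By König's theorem: in bipartite graphs,
min vertex cover = max matching = 4

Maximum matching has size 4, so minimum vertex cover also has size 4.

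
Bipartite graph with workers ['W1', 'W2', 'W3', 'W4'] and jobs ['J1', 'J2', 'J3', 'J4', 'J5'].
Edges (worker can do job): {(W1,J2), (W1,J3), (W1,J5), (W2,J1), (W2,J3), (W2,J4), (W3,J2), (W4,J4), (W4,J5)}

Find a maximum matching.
Matching: {(W1,J3), (W2,J1), (W3,J2), (W4,J4)}

Maximum matching (size 4):
  W1 → J3
  W2 → J1
  W3 → J2
  W4 → J4

Each worker is assigned to at most one job, and each job to at most one worker.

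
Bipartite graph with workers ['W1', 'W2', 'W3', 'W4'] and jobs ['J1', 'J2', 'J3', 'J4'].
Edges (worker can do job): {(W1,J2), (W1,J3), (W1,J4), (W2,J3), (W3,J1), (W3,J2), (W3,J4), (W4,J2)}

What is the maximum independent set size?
Maximum independent set = 4

By König's theorem:
- Min vertex cover = Max matching = 4
- Max independent set = Total vertices - Min vertex cover
- Max independent set = 8 - 4 = 4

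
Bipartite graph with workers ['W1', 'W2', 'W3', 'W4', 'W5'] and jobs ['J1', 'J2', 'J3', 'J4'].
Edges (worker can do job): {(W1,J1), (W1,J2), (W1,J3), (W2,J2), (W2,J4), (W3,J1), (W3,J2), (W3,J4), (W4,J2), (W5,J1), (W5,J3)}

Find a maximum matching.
Matching: {(W1,J1), (W2,J4), (W3,J2), (W5,J3)}

Maximum matching (size 4):
  W1 → J1
  W2 → J4
  W3 → J2
  W5 → J3

Each worker is assigned to at most one job, and each job to at most one worker.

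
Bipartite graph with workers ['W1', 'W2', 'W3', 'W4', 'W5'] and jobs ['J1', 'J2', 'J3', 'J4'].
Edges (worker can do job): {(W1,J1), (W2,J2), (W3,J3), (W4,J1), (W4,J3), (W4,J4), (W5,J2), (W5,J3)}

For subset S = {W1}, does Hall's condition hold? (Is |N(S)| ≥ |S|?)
Yes: |N(S)| = 1, |S| = 1

Subset S = {W1}
Neighbors N(S) = {J1}

|N(S)| = 1, |S| = 1
Hall's condition: |N(S)| ≥ |S| is satisfied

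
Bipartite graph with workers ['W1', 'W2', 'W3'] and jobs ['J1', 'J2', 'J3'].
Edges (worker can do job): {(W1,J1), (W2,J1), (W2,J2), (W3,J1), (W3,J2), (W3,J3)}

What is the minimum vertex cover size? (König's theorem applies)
Minimum vertex cover size = 3

By König's theorem: in bipartite graphs,
min vertex cover = max matching = 3

Maximum matching has size 3, so minimum vertex cover also has size 3.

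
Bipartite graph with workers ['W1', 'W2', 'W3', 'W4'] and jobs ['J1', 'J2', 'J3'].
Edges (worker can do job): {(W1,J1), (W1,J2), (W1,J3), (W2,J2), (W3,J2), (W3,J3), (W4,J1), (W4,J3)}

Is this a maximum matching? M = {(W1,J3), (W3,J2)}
No, size 2 is not maximum

Proposed matching has size 2.
Maximum matching size for this graph: 3.

This is NOT maximum - can be improved to size 3.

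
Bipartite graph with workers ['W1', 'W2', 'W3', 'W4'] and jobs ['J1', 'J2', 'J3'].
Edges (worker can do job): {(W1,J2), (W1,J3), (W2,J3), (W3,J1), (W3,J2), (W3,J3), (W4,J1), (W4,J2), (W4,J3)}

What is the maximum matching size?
Maximum matching size = 3

Maximum matching: {(W1,J2), (W3,J1), (W4,J3)}
Size: 3

This assigns 3 workers to 3 distinct jobs.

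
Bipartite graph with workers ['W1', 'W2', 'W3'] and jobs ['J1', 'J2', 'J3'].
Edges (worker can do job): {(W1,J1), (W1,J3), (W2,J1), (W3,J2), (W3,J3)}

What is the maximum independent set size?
Maximum independent set = 3

By König's theorem:
- Min vertex cover = Max matching = 3
- Max independent set = Total vertices - Min vertex cover
- Max independent set = 6 - 3 = 3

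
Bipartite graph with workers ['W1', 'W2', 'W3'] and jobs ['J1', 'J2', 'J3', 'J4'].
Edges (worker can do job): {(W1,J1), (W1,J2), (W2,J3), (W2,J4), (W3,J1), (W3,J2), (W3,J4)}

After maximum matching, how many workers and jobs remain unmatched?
Unmatched: 0 workers, 1 jobs

Maximum matching size: 3
Workers: 3 total, 3 matched, 0 unmatched
Jobs: 4 total, 3 matched, 1 unmatched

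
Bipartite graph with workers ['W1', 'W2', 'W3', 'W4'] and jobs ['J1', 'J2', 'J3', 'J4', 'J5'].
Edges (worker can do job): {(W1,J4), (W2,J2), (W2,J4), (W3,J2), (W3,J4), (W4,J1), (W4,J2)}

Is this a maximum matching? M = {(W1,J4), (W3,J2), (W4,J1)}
Yes, size 3 is maximum

Proposed matching has size 3.
Maximum matching size for this graph: 3.

This is a maximum matching.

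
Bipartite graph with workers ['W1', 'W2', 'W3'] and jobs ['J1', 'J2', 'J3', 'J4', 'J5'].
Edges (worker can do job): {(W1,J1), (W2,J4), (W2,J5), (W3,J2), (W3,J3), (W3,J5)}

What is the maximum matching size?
Maximum matching size = 3

Maximum matching: {(W1,J1), (W2,J4), (W3,J5)}
Size: 3

This assigns 3 workers to 3 distinct jobs.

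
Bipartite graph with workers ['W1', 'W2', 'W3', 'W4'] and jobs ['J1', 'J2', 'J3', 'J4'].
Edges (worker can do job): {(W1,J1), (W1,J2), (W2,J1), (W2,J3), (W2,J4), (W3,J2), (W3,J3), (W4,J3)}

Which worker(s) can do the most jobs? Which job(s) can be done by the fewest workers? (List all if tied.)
Most versatile: W2 (3 jobs); Least covered: J4 (1 workers)

Worker degrees (jobs they can do): W1:2, W2:3, W3:2, W4:1
Job degrees (workers who can do it): J1:2, J2:2, J3:3, J4:1

Maximum worker degree is 3, achieved by: W2
Minimum job degree is 1, achieved by: J4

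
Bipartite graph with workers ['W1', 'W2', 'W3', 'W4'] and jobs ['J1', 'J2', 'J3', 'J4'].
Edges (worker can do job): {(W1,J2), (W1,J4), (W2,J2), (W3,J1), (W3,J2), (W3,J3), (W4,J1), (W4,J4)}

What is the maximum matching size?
Maximum matching size = 4

Maximum matching: {(W1,J4), (W2,J2), (W3,J3), (W4,J1)}
Size: 4

This assigns 4 workers to 4 distinct jobs.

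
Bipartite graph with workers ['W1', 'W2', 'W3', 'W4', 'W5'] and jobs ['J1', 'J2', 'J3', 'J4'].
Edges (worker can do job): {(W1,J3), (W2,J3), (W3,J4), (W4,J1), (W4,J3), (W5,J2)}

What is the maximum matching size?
Maximum matching size = 4

Maximum matching: {(W1,J3), (W3,J4), (W4,J1), (W5,J2)}
Size: 4

This assigns 4 workers to 4 distinct jobs.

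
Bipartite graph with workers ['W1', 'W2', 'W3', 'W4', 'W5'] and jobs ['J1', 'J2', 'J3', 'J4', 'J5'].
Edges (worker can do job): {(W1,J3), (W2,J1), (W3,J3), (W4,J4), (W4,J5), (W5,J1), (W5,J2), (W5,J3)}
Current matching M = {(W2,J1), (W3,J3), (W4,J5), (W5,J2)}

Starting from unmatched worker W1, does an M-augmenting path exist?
No augmenting path from W1

Alternating search from W1 reaches jobs: {J3}.
Every reachable job is already matched in M, and following those matched edges back to workers exposes no further unvisited jobs.
No M-augmenting path from W1 exists.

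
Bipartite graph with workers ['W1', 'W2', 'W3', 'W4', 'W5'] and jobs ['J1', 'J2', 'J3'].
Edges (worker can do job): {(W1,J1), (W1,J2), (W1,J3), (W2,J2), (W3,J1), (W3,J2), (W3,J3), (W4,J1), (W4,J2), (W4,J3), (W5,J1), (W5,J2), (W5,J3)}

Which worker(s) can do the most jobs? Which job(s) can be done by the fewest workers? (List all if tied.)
Most versatile: W1, W3, W4, W5 (3 jobs); Least covered: J1, J3 (4 workers)

Worker degrees (jobs they can do): W1:3, W2:1, W3:3, W4:3, W5:3
Job degrees (workers who can do it): J1:4, J2:5, J3:4

Maximum worker degree is 3, achieved by: W1, W3, W4, W5
Minimum job degree is 4, achieved by: J1, J3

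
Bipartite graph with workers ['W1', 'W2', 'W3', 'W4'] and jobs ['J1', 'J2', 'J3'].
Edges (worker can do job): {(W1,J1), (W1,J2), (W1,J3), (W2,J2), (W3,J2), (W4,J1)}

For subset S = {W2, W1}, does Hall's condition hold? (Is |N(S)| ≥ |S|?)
Yes: |N(S)| = 3, |S| = 2

Subset S = {W2, W1}
Neighbors N(S) = {J1, J2, J3}

|N(S)| = 3, |S| = 2
Hall's condition: |N(S)| ≥ |S| is satisfied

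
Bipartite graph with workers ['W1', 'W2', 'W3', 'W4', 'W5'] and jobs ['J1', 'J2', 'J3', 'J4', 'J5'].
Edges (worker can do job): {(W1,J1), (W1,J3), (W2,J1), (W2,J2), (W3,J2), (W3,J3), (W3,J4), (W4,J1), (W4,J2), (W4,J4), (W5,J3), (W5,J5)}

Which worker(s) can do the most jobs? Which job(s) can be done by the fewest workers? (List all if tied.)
Most versatile: W3, W4 (3 jobs); Least covered: J5 (1 workers)

Worker degrees (jobs they can do): W1:2, W2:2, W3:3, W4:3, W5:2
Job degrees (workers who can do it): J1:3, J2:3, J3:3, J4:2, J5:1

Maximum worker degree is 3, achieved by: W3, W4
Minimum job degree is 1, achieved by: J5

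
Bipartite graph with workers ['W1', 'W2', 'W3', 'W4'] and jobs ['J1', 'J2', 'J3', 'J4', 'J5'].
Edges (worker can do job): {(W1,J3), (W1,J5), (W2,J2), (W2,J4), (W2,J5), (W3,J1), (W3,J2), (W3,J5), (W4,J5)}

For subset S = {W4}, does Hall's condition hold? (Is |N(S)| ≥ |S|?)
Yes: |N(S)| = 1, |S| = 1

Subset S = {W4}
Neighbors N(S) = {J5}

|N(S)| = 1, |S| = 1
Hall's condition: |N(S)| ≥ |S| is satisfied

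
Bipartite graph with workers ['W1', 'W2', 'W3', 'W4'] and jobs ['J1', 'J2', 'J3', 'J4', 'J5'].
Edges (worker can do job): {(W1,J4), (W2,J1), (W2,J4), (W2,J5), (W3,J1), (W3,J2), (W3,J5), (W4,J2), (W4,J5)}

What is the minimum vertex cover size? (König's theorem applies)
Minimum vertex cover size = 4

By König's theorem: in bipartite graphs,
min vertex cover = max matching = 4

Maximum matching has size 4, so minimum vertex cover also has size 4.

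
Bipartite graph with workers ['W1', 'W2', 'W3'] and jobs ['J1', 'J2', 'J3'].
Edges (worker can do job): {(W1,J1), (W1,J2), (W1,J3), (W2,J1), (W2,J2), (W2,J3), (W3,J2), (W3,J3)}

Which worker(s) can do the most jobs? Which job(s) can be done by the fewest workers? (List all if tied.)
Most versatile: W1, W2 (3 jobs); Least covered: J1 (2 workers)

Worker degrees (jobs they can do): W1:3, W2:3, W3:2
Job degrees (workers who can do it): J1:2, J2:3, J3:3

Maximum worker degree is 3, achieved by: W1, W2
Minimum job degree is 2, achieved by: J1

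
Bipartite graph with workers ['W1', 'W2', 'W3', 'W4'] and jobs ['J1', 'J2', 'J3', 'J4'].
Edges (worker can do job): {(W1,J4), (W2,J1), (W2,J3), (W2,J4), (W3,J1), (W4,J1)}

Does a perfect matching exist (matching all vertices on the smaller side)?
No, maximum matching has size 3 < 4

Maximum matching has size 3, need 4 for perfect matching.
Unmatched workers: ['W3']
Unmatched jobs: ['J2']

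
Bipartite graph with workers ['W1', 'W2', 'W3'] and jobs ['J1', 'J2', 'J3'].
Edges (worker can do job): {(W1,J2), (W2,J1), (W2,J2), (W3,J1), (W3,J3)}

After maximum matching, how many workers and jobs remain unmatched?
Unmatched: 0 workers, 0 jobs

Maximum matching size: 3
Workers: 3 total, 3 matched, 0 unmatched
Jobs: 3 total, 3 matched, 0 unmatched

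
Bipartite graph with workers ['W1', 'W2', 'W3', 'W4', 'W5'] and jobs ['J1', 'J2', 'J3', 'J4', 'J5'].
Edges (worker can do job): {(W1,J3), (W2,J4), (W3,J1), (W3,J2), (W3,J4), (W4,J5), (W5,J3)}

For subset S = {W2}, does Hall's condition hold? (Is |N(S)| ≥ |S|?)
Yes: |N(S)| = 1, |S| = 1

Subset S = {W2}
Neighbors N(S) = {J4}

|N(S)| = 1, |S| = 1
Hall's condition: |N(S)| ≥ |S| is satisfied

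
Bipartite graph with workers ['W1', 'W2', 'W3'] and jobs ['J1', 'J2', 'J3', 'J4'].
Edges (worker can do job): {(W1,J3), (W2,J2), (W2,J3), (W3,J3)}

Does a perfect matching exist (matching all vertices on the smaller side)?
No, maximum matching has size 2 < 3

Maximum matching has size 2, need 3 for perfect matching.
Unmatched workers: ['W1']
Unmatched jobs: ['J1', 'J4']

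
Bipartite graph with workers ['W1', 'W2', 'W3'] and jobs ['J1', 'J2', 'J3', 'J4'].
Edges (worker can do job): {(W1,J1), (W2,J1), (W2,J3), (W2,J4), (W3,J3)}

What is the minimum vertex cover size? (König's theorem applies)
Minimum vertex cover size = 3

By König's theorem: in bipartite graphs,
min vertex cover = max matching = 3

Maximum matching has size 3, so minimum vertex cover also has size 3.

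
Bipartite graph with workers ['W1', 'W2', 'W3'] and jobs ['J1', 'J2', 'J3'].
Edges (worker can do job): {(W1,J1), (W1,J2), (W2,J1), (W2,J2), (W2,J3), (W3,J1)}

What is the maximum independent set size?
Maximum independent set = 3

By König's theorem:
- Min vertex cover = Max matching = 3
- Max independent set = Total vertices - Min vertex cover
- Max independent set = 6 - 3 = 3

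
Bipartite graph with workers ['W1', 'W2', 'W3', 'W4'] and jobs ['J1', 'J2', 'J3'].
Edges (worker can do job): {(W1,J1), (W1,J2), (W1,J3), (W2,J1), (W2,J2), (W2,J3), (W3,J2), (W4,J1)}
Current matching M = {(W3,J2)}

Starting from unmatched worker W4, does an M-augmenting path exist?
Yes: W4 → J1

An M-augmenting path alternates non-matching / matching edges, starting and ending at unmatched vertices.
Path: W4 → J1
(J1 is unmatched in M, so the path is augmenting.)
Flipping edges along this path would increase |M| from 1 to 2.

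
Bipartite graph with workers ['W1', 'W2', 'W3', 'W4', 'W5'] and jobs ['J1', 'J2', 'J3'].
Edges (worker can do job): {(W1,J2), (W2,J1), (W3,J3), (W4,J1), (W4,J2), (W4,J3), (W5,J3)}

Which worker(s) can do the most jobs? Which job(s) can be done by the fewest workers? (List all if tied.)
Most versatile: W4 (3 jobs); Least covered: J1, J2 (2 workers)

Worker degrees (jobs they can do): W1:1, W2:1, W3:1, W4:3, W5:1
Job degrees (workers who can do it): J1:2, J2:2, J3:3

Maximum worker degree is 3, achieved by: W4
Minimum job degree is 2, achieved by: J1, J2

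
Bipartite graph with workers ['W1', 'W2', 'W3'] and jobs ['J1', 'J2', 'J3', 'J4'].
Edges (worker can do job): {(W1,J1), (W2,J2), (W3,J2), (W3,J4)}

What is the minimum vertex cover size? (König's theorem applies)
Minimum vertex cover size = 3

By König's theorem: in bipartite graphs,
min vertex cover = max matching = 3

Maximum matching has size 3, so minimum vertex cover also has size 3.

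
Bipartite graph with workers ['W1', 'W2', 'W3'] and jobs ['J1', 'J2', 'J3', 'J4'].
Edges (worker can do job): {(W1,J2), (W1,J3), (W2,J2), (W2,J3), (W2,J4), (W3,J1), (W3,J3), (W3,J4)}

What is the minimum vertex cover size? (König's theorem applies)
Minimum vertex cover size = 3

By König's theorem: in bipartite graphs,
min vertex cover = max matching = 3

Maximum matching has size 3, so minimum vertex cover also has size 3.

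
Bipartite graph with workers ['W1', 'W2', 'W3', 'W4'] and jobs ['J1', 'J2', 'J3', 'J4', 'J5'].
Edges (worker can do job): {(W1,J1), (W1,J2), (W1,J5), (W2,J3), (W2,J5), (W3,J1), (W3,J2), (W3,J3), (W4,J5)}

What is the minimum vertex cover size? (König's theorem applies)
Minimum vertex cover size = 4

By König's theorem: in bipartite graphs,
min vertex cover = max matching = 4

Maximum matching has size 4, so minimum vertex cover also has size 4.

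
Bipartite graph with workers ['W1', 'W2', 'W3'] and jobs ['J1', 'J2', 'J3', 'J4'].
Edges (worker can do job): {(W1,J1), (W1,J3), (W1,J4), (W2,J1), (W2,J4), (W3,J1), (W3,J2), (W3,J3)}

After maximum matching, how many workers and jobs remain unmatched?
Unmatched: 0 workers, 1 jobs

Maximum matching size: 3
Workers: 3 total, 3 matched, 0 unmatched
Jobs: 4 total, 3 matched, 1 unmatched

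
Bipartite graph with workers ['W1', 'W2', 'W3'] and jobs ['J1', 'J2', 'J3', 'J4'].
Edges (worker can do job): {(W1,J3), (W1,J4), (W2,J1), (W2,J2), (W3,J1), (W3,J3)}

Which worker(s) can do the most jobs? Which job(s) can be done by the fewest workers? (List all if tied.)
Most versatile: W1, W2, W3 (2 jobs); Least covered: J2, J4 (1 workers)

Worker degrees (jobs they can do): W1:2, W2:2, W3:2
Job degrees (workers who can do it): J1:2, J2:1, J3:2, J4:1

Maximum worker degree is 2, achieved by: W1, W2, W3
Minimum job degree is 1, achieved by: J2, J4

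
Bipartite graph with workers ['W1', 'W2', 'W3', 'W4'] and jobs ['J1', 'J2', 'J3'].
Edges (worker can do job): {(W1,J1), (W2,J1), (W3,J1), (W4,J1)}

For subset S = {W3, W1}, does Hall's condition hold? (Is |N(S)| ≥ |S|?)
No: |N(S)| = 1, |S| = 2

Subset S = {W3, W1}
Neighbors N(S) = {J1}

|N(S)| = 1, |S| = 2
Hall's condition: |N(S)| ≥ |S| is NOT satisfied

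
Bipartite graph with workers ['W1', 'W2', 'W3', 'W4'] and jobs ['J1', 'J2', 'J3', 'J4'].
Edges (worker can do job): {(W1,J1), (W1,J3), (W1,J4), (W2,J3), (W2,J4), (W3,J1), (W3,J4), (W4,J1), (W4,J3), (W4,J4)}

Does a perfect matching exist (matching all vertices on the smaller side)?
No, maximum matching has size 3 < 4

Maximum matching has size 3, need 4 for perfect matching.
Unmatched workers: ['W2']
Unmatched jobs: ['J2']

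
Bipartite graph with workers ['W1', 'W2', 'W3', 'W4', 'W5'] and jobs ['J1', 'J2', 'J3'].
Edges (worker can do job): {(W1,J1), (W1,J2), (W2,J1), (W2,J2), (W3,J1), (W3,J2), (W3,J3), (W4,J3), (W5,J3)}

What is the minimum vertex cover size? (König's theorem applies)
Minimum vertex cover size = 3

By König's theorem: in bipartite graphs,
min vertex cover = max matching = 3

Maximum matching has size 3, so minimum vertex cover also has size 3.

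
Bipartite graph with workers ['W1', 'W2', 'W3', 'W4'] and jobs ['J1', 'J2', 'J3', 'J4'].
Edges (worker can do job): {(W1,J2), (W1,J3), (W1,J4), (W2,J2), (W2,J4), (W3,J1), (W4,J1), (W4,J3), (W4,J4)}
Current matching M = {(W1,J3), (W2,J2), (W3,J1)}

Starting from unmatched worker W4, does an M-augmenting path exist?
Yes: W4 → J4

An M-augmenting path alternates non-matching / matching edges, starting and ending at unmatched vertices.
Path: W4 → J4
(J4 is unmatched in M, so the path is augmenting.)
Flipping edges along this path would increase |M| from 3 to 4.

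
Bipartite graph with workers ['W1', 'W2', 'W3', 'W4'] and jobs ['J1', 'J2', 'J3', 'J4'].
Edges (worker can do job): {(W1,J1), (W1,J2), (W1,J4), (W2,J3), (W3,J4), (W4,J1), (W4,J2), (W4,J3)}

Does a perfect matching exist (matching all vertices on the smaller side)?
Yes, perfect matching exists (size 4)

Perfect matching: {(W1,J1), (W2,J3), (W3,J4), (W4,J2)}
All 4 vertices on the smaller side are matched.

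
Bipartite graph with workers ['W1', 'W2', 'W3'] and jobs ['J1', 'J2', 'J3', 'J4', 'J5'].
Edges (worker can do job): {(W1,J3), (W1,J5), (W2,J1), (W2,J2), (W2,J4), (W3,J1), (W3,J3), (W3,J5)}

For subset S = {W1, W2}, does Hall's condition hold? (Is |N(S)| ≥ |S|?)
Yes: |N(S)| = 5, |S| = 2

Subset S = {W1, W2}
Neighbors N(S) = {J1, J2, J3, J4, J5}

|N(S)| = 5, |S| = 2
Hall's condition: |N(S)| ≥ |S| is satisfied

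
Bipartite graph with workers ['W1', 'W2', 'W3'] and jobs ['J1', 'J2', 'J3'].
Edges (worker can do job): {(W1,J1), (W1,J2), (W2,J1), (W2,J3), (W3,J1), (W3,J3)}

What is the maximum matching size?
Maximum matching size = 3

Maximum matching: {(W1,J2), (W2,J1), (W3,J3)}
Size: 3

This assigns 3 workers to 3 distinct jobs.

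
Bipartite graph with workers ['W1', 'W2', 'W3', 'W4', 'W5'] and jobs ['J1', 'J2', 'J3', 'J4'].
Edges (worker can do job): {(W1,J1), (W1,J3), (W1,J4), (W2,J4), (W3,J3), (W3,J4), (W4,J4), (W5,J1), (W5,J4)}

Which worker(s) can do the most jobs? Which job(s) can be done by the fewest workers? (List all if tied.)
Most versatile: W1 (3 jobs); Least covered: J2 (0 workers)

Worker degrees (jobs they can do): W1:3, W2:1, W3:2, W4:1, W5:2
Job degrees (workers who can do it): J1:2, J2:0, J3:2, J4:5

Maximum worker degree is 3, achieved by: W1
Minimum job degree is 0, achieved by: J2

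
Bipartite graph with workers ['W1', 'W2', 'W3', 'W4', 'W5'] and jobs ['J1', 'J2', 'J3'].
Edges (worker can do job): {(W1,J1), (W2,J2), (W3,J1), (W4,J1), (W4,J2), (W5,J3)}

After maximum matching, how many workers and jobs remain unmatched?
Unmatched: 2 workers, 0 jobs

Maximum matching size: 3
Workers: 5 total, 3 matched, 2 unmatched
Jobs: 3 total, 3 matched, 0 unmatched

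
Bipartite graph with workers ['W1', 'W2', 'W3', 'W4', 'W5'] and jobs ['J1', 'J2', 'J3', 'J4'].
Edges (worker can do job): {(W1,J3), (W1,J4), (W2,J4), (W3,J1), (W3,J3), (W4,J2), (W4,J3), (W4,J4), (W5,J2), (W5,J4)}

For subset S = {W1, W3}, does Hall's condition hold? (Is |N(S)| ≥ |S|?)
Yes: |N(S)| = 3, |S| = 2

Subset S = {W1, W3}
Neighbors N(S) = {J1, J3, J4}

|N(S)| = 3, |S| = 2
Hall's condition: |N(S)| ≥ |S| is satisfied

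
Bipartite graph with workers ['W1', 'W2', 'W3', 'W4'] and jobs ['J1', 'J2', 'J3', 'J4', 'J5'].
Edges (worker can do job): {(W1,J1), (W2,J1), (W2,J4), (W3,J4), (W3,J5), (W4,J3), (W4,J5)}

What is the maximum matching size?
Maximum matching size = 4

Maximum matching: {(W1,J1), (W2,J4), (W3,J5), (W4,J3)}
Size: 4

This assigns 4 workers to 4 distinct jobs.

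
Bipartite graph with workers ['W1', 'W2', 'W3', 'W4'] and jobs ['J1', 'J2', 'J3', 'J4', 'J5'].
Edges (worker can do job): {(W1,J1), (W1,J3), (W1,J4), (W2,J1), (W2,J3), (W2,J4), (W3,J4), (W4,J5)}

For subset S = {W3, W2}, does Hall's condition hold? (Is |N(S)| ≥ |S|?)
Yes: |N(S)| = 3, |S| = 2

Subset S = {W3, W2}
Neighbors N(S) = {J1, J3, J4}

|N(S)| = 3, |S| = 2
Hall's condition: |N(S)| ≥ |S| is satisfied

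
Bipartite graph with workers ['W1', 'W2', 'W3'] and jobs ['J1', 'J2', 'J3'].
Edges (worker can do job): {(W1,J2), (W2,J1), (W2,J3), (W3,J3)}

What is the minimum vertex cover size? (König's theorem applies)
Minimum vertex cover size = 3

By König's theorem: in bipartite graphs,
min vertex cover = max matching = 3

Maximum matching has size 3, so minimum vertex cover also has size 3.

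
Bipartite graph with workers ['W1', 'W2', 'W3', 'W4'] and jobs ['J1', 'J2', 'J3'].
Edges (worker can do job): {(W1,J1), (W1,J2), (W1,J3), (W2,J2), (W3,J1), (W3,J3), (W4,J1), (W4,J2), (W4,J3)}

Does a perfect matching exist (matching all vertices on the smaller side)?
Yes, perfect matching exists (size 3)

Perfect matching: {(W1,J2), (W3,J3), (W4,J1)}
All 3 vertices on the smaller side are matched.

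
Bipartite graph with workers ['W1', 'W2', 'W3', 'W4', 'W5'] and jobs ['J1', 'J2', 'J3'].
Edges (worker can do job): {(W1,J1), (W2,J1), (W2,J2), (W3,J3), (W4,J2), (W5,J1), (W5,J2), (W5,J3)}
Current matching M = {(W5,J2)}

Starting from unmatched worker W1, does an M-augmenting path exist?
Yes: W1 → J1

An M-augmenting path alternates non-matching / matching edges, starting and ending at unmatched vertices.
Path: W1 → J1
(J1 is unmatched in M, so the path is augmenting.)
Flipping edges along this path would increase |M| from 1 to 2.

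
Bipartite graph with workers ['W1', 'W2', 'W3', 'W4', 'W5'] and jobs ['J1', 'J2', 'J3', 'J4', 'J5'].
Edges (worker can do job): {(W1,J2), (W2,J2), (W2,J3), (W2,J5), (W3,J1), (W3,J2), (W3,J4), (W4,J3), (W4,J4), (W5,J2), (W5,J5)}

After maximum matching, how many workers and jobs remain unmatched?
Unmatched: 0 workers, 0 jobs

Maximum matching size: 5
Workers: 5 total, 5 matched, 0 unmatched
Jobs: 5 total, 5 matched, 0 unmatched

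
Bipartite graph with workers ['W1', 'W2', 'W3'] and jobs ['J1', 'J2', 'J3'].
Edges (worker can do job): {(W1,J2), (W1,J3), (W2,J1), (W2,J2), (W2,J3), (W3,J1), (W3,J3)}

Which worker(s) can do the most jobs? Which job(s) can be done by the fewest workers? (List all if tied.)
Most versatile: W2 (3 jobs); Least covered: J1, J2 (2 workers)

Worker degrees (jobs they can do): W1:2, W2:3, W3:2
Job degrees (workers who can do it): J1:2, J2:2, J3:3

Maximum worker degree is 3, achieved by: W2
Minimum job degree is 2, achieved by: J1, J2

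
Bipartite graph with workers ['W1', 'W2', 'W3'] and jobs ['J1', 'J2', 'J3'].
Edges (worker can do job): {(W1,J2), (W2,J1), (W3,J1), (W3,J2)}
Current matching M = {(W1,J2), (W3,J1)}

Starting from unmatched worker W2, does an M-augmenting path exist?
No augmenting path from W2

Alternating search from W2 reaches jobs: {J1, J2}.
Every reachable job is already matched in M, and following those matched edges back to workers exposes no further unvisited jobs.
No M-augmenting path from W2 exists.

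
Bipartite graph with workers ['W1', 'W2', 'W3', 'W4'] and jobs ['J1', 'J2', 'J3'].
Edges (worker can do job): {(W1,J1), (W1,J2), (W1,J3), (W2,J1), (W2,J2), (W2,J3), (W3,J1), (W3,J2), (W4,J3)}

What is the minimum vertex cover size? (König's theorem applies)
Minimum vertex cover size = 3

By König's theorem: in bipartite graphs,
min vertex cover = max matching = 3

Maximum matching has size 3, so minimum vertex cover also has size 3.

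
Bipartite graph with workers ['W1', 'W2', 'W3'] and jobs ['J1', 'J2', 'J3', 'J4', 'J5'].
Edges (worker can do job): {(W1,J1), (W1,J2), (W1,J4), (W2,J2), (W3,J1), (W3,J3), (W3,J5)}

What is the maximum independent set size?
Maximum independent set = 5

By König's theorem:
- Min vertex cover = Max matching = 3
- Max independent set = Total vertices - Min vertex cover
- Max independent set = 8 - 3 = 5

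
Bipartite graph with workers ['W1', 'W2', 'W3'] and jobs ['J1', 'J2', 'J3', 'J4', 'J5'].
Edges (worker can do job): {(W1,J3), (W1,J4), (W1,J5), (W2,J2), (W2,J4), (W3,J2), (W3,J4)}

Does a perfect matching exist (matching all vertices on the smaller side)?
Yes, perfect matching exists (size 3)

Perfect matching: {(W1,J3), (W2,J4), (W3,J2)}
All 3 vertices on the smaller side are matched.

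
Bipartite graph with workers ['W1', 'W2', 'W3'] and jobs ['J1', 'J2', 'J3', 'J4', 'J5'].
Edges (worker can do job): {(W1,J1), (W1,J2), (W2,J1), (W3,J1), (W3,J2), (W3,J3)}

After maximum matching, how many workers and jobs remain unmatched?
Unmatched: 0 workers, 2 jobs

Maximum matching size: 3
Workers: 3 total, 3 matched, 0 unmatched
Jobs: 5 total, 3 matched, 2 unmatched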